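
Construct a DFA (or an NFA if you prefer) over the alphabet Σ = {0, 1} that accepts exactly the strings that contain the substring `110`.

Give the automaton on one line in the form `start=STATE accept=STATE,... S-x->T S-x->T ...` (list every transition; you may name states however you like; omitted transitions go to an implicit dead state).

start=q0 accept=q3 q0-0->q0 q0-1->q1 q1-0->q0 q1-1->q2 q2-0->q3 q2-1->q2 q3-0->q3 q3-1->q3

States q0..q2 record the length of the longest prefix of `110` that matches the current input suffix. Reaching q3 means `110` has been seen, and we stay there forever. Accept from q3.
A 4-state machine:
        0   1  
>  q0   q0  q1 
   q1   q0  q2 
   q2   q3  q2 
 * q3   q3  q3 
(> = start, * = accepting)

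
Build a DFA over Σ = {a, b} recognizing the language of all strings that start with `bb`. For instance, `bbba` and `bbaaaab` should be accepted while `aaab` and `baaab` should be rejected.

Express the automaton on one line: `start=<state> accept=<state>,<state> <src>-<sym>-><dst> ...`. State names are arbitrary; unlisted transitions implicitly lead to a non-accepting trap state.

Check the first 2 symbols one by one: s0 through s1 record how many have matched `bb` so far; any wrong symbol goes to the dead state s3. After all 2 match we enter the accepting sink s2.
With 4 states:
        a   b  
>  s0   s3  s1 
   s1   s3  s2 
 * s2   s2  s2 
   s3   s3  s3 
(> = start, * = accepting)

start=s0 accept=s2 s0-a->s3 s0-b->s1 s1-a->s3 s1-b->s2 s2-a->s2 s2-b->s2 s3-a->s3 s3-b->s3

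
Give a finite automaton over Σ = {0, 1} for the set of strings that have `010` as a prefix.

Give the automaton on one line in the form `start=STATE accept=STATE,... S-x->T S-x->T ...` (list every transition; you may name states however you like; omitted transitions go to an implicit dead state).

Walk along `010` while the input agrees: from A take `0` to B, and so on. Any deviation drops to the rejecting sink E. Once D is reached the prefix is confirmed and every continuation is accepted.
A 5-state machine:
       0  1 
>  A   B  E 
   B   E  C 
   C   D  E 
 * D   D  D 
   E   E  E 
(> = start, * = accepting)

start=A accept=D A-0->B A-1->E B-0->E B-1->C C-0->D C-1->E D-0->D D-1->D E-0->E E-1->E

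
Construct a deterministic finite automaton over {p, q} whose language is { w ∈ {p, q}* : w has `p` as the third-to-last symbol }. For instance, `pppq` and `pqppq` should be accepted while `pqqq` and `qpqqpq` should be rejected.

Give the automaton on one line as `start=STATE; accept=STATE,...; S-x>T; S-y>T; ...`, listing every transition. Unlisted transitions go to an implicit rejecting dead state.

Because acceptance depends on a position counted from the end, the machine has to buffer the most recent 3 symbols. Make each state the string of the last up-to-3 symbols read; on input `x` shift the window left and append `x`. Accept when the buffered window has length 3 and begins with `p`.
       p  q 
>  A   B  C 
   B   D  E 
   C   F  G 
   D   H  I 
   E   J  K 
   F   L  M 
   G   N  O 
 * H   H  I 
 * I   J  K 
 * J   L  M 
 * K   N  O 
   L   H  I 
   M   J  K 
   N   L  M 
   O   N  O 
(> = start, * = accepting)

start=A; accept=H,I,J,K; A-p>B; A-q>C; B-p>D; B-q>E; C-p>F; C-q>G; D-p>H; D-q>I; E-p>J; E-q>K; F-p>L; F-q>M; G-p>N; G-q>O; H-p>H; H-q>I; I-p>J; I-q>K; J-p>L; J-q>M; K-p>N; K-q>O; L-p>H; L-q>I; M-p>J; M-q>K; N-p>L; N-q>M; O-p>N; O-q>O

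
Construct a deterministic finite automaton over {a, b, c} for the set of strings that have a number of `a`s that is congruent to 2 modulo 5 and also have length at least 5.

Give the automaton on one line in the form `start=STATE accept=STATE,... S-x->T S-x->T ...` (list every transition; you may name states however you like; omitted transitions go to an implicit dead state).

Build one automaton per condition and run them in lockstep. One (5 states) tracks the count of `a`s modulo 5; the other (7 states) tracks the input length, saturating at 6. Each combined state is a pair, one component from each; accept when both components accept. Minimizing collapses redundant product states.
          a    b    c  
>  s0     s1   s2   s2 
   s1     s3   s4   s4 
   s2     s4   s5   s5 
   s3     s6   s7   s7 
   s4     s7   s8   s8 
   s5     s8   s9   s9 
   s6    s10   s6   s6 
   s7     s6  s11  s11 
   s8    s11  s12  s12 
   s9    s12   s9   s9 
   s10    s9  s10  s10 
   s11    s6  s13  s13 
   s12   s13  s12  s12 
 * s13    s6  s13  s13 
(> = start, * = accepting)

start=s0 accept=s13 s0-a->s1 s0-b->s2 s0-c->s2 s1-a->s3 s1-b->s4 s1-c->s4 s2-a->s4 s2-b->s5 s2-c->s5 s3-a->s6 s3-b->s7 s3-c->s7 s4-a->s7 s4-b->s8 s4-c->s8 s5-a->s8 s5-b->s9 s5-c->s9 s6-a->s10 s6-b->s6 s6-c->s6 s7-a->s6 s7-b->s11 s7-c->s11 s8-a->s11 s8-b->s12 s8-c->s12 s9-a->s12 s9-b->s9 s9-c->s9 s10-a->s9 s10-b->s10 s10-c->s10 s11-a->s6 s11-b->s13 s11-c->s13 s12-a->s13 s12-b->s12 s12-c->s12 s13-a->s6 s13-b->s13 s13-c->s13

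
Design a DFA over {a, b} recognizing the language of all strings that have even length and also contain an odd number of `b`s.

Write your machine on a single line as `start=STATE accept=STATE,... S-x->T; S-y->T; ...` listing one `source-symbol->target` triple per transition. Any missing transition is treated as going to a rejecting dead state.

start=S0; accept=S3; S0-a->S1; S0-b->S2; S1-a->S0; S1-b->S3; S2-a->S3; S2-b->S0; S3-a->S2; S3-b->S1

Build one automaton per condition and run them in lockstep. One (2 states) tracks the input length modulo 2; the other (2 states) tracks the count of `b`s modulo 2. Each combined state is a pair, one component from each; accept when both components accept.
4 states suffice.
        a   b  
>  S0   S1  S2 
   S1   S0  S3 
   S2   S3  S0 
 * S3   S2  S1 
(> = start, * = accepting)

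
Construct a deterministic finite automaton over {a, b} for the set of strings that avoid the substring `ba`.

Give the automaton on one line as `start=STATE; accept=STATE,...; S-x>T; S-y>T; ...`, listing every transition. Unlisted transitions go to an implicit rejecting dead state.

start=q0; accept=q0,q1; q0-a>q0; q0-b>q1; q1-a>q2; q1-b>q1; q2-a>q2; q2-b>q2

This is the complement of 'contains `ba`'. Use the same substring-matching states — q0 through q2 holding how much of `ba` has just been matched — but flip the accepting set: everything except the trap q2 accepts.
3 states suffice.
        a   b  
>* q0   q0  q1 
 * q1   q2  q1 
   q2   q2  q2 
(> = start, * = accepting)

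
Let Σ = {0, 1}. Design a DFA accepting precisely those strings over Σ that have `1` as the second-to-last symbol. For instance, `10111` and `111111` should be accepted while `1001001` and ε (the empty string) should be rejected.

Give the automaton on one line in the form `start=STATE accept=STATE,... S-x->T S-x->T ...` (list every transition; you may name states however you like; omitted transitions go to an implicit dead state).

start=q0 accept=q5,q6 q0-0->q1 q0-1->q2 q1-0->q3 q1-1->q4 q2-0->q5 q2-1->q6 q3-0->q3 q3-1->q4 q4-0->q5 q4-1->q6 q5-0->q3 q5-1->q4 q6-0->q5 q6-1->q6

A DFA must remember the last 2 symbols (since which symbol is second-to-last isn't known until the input ends). Use one state per possible window of the last ≤2 symbols; accept from those whose window starts with `1`.
7 states suffice.
        0   1  
>  q0   q1  q2 
   q1   q3  q4 
   q2   q5  q6 
   q3   q3  q4 
   q4   q5  q6 
 * q5   q3  q4 
 * q6   q5  q6 
(> = start, * = accepting)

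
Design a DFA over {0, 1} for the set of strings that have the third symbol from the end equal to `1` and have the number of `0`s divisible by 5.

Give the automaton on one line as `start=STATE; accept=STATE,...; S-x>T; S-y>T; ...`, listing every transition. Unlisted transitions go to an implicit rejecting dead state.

start=A; accept=G,N,O,P; A-0>B; A-1>C; B-0>D; B-1>B; C-0>B; C-1>E; D-0>F; D-1>D; E-0>B; E-1>G; F-0>H; F-1>I; G-0>B; G-1>G; H-0>A; H-1>J; I-0>K; I-1>I; J-0>L; J-1>M; K-0>N; K-1>J; L-0>B; L-1>O; M-0>P; M-1>M; N-0>B; N-1>C; O-0>B; O-1>E; P-0>B; P-1>O

Handle the two conditions separately and then intersect. One (15 states) tracks the last 3 symbols read; the other (5 states) tracks the count of `0`s modulo 5. Each combined state is a pair, one component from each; accept when both components accept. Minimizing collapses redundant product states.
A 16-state machine:
       0  1 
>  A   B  C 
   B   D  B 
   C   B  E 
   D   F  D 
   E   B  G 
   F   H  I 
 * G   B  G 
   H   A  J 
   I   K  I 
   J   L  M 
   K   N  J 
   L   B  O 
   M   P  M 
 * N   B  C 
 * O   B  E 
 * P   B  O 
(> = start, * = accepting)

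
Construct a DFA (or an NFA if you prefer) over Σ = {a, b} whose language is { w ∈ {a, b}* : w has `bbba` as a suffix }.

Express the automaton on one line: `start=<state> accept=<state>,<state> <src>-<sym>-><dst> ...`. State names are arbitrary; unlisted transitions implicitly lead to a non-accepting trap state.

start=q0 accept=q4 q0-a->q0 q0-b->q1 q1-a->q0 q1-b->q2 q2-a->q0 q2-b->q3 q3-a->q4 q3-b->q3 q4-a->q0 q4-b->q1

Let each state record the length of the longest suffix of the input read so far that is also a prefix of `bbba`. q1 means the last symbol is `b`; q2 means the last 2 symbols are `bb`; q3 means the last 3 symbols are `bbb`; q4 means the last 4 symbols are `bbba`. Accept only at q4, where the string currently ends in `bbba`.
With 5 states:
        a   b  
>  q0   q0  q1 
   q1   q0  q2 
   q2   q0  q3 
   q3   q4  q3 
 * q4   q0  q1 
(> = start, * = accepting)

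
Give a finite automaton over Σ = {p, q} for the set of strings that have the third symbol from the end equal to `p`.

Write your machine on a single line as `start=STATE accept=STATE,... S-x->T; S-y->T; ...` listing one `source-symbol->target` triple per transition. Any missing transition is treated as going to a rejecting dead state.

A DFA must remember the last 3 symbols (since which symbol is third-to-last isn't known until the input ends). Use one state per possible window of the last ≤3 symbols; accept from those whose window starts with `p`.
15 states suffice.
          p    q  
>  s0     s1   s2 
   s1     s3   s4 
   s2     s5   s6 
   s3     s7   s8 
   s4     s9  s10 
   s5    s11  s12 
   s6    s13  s14 
 * s7     s7   s8 
 * s8     s9  s10 
 * s9    s11  s12 
 * s10   s13  s14 
   s11    s7   s8 
   s12    s9  s10 
   s13   s11  s12 
   s14   s13  s14 
(> = start, * = accepting)

start=s0; accept=s7,s8,s9,s10; s0-p->s1; s0-q->s2; s1-p->s3; s1-q->s4; s2-p->s5; s2-q->s6; s3-p->s7; s3-q->s8; s4-p->s9; s4-q->s10; s5-p->s11; s5-q->s12; s6-p->s13; s6-q->s14; s7-p->s7; s7-q->s8; s8-p->s9; s8-q->s10; s9-p->s11; s9-q->s12; s10-p->s13; s10-q->s14; s11-p->s7; s11-q->s8; s12-p->s9; s12-q->s10; s13-p->s11; s13-q->s12; s14-p->s13; s14-q->s14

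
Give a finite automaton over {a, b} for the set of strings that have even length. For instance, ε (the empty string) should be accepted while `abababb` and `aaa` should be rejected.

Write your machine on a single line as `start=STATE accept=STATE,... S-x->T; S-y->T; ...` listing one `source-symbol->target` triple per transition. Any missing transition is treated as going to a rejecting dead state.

start=S0; accept=S0; S0-a->S1; S0-b->S1; S1-a->S0; S1-b->S0

Only the length mod 2 matters, so use a 2-cycle: from any state, every input symbol moves to the next state, wrapping S1 back to S0. Mark S0 accepting.
2 states suffice.
        a   b  
>* S0   S1  S1 
   S1   S0  S0 
(> = start, * = accepting)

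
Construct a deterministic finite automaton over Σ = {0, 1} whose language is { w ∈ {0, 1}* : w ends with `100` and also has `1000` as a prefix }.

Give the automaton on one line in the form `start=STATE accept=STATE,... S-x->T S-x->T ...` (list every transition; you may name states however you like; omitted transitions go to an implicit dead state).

start=q0 accept=q8 q0-0->q1 q0-1->q2 q1-0->q1 q1-1->q1 q2-0->q3 q2-1->q1 q3-0->q4 q3-1->q1 q4-0->q5 q4-1->q1 q5-0->q5 q5-1->q6 q6-0->q7 q6-1->q6 q7-0->q8 q7-1->q6 q8-0->q5 q8-1->q6

Handle the two conditions separately and then intersect. One (4 states) tracks how much of the suffix `100` has currently been matched; the other (6 states) tracks whether the input so far still matches the prefix `1000`. Each combined state is a pair, one component from each; accept when both components accept. Minimizing collapses redundant product states.
        0   1  
>  q0   q1  q2 
   q1   q1  q1 
   q2   q3  q1 
   q3   q4  q1 
   q4   q5  q1 
   q5   q5  q6 
   q6   q7  q6 
   q7   q8  q6 
 * q8   q5  q6 
(> = start, * = accepting)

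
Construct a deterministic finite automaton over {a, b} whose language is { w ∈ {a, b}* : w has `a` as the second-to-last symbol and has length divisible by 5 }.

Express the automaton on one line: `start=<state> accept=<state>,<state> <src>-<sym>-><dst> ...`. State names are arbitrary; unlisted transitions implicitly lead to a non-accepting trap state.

Run two small machines in parallel and take their product. One (7 states) tracks the last 2 symbols read; the other (5 states) tracks the input length modulo 5. Each combined state is a pair, one component from each; accept when both components accept. Equivalent product states are then merged.
        a   b  
>  q0   q1  q1 
   q1   q2  q2 
   q2   q3  q3 
   q3   q4  q5 
   q4   q6  q6 
   q5   q0  q0 
 * q6   q1  q1 
(> = start, * = accepting)

start=q0 accept=q6 q0-a->q1 q0-b->q1 q1-a->q2 q1-b->q2 q2-a->q3 q2-b->q3 q3-a->q4 q3-b->q5 q4-a->q6 q4-b->q6 q5-a->q0 q5-b->q0 q6-a->q1 q6-b->q1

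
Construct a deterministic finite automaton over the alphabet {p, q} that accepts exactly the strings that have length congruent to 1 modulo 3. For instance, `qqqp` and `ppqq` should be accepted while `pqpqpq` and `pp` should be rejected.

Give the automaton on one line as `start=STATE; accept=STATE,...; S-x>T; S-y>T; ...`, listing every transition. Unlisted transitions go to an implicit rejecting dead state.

start=A; accept=B; A-p>B; A-q>B; B-p>C; B-q>C; C-p>A; C-q>A

Only the length mod 3 matters, so use a 3-cycle: from any state, every input symbol moves to the next state, wrapping C back to A. Mark B accepting.
3 states suffice.
       p  q 
>  A   B  B 
 * B   C  C 
   C   A  A 
(> = start, * = accepting)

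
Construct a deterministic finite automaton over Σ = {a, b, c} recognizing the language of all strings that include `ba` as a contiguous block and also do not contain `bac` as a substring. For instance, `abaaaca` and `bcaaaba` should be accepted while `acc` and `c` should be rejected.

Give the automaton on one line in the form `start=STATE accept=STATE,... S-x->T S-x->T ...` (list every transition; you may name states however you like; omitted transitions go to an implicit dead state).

Build one automaton per condition and run them in lockstep. One (3 states) tracks whether and how much of `ba` has been seen; the other (4 states) tracks partial matches of the forbidden pattern `bac`. Each combined state is a pair, one component from each; accept when both components accept.
A 6-state machine:
        a   b   c  
>  q0   q0  q1  q0 
   q1   q2  q1  q0 
 * q2   q3  q4  q5 
 * q3   q3  q4  q3 
 * q4   q2  q4  q3 
   q5   q5  q5  q5 
(> = start, * = accepting)

start=q0 accept=q2,q3,q4 q0-a->q0 q0-b->q1 q0-c->q0 q1-a->q2 q1-b->q1 q1-c->q0 q2-a->q3 q2-b->q4 q2-c->q5 q3-a->q3 q3-b->q4 q3-c->q3 q4-a->q2 q4-b->q4 q4-c->q3 q5-a->q5 q5-b->q5 q5-c->q5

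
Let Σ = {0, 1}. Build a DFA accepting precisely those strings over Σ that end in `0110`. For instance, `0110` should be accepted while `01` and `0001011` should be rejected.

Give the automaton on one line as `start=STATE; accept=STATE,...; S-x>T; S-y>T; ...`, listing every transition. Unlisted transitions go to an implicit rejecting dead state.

start=q0; accept=q4; q0-0>q1; q0-1>q0; q1-0>q1; q1-1>q2; q2-0>q1; q2-1>q3; q3-0>q4; q3-1>q0; q4-0>q1; q4-1>q2

Let each state record the length of the longest suffix of the input read so far that is also a prefix of `0110`. q1 means the last symbol is `0`; q2 means the last 2 symbols are `01`; q3 means the last 3 symbols are `011`; q4 means the last 4 symbols are `0110`. Accept only at q4, where the string currently ends in `0110`.
With 5 states:
        0   1  
>  q0   q1  q0 
   q1   q1  q2 
   q2   q1  q3 
   q3   q4  q0 
 * q4   q1  q2 
(> = start, * = accepting)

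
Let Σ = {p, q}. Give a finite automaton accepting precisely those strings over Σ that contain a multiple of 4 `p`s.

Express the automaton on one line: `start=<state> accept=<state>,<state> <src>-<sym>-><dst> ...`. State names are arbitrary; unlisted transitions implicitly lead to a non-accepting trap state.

start=A accept=A A-p->B A-q->A B-p->C B-q->B C-p->D C-q->C D-p->A D-q->D

Keep the running count of `p`s modulo 4: each `p` advances along the cycle A → B → C → D → A while other symbols loop. Accept at A.
       p  q 
>* A   B  A 
   B   C  B 
   C   D  C 
   D   A  D 
(> = start, * = accepting)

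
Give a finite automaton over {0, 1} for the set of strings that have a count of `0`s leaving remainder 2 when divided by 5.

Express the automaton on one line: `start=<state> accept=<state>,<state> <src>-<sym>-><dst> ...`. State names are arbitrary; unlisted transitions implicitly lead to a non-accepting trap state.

The only thing that matters is how many `0`s have appeared, reduced mod 5. Use one state per residue: s0 for 0, …, s4 for 4. Reading `0` moves to the next residue; anything else stays put. s2 is accepting.
With 5 states:
        0   1  
>  s0   s1  s0 
   s1   s2  s1 
 * s2   s3  s2 
   s3   s4  s3 
   s4   s0  s4 
(> = start, * = accepting)

start=s0 accept=s2 s0-0->s1 s0-1->s0 s1-0->s2 s1-1->s1 s2-0->s3 s2-1->s2 s3-0->s4 s3-1->s3 s4-0->s0 s4-1->s4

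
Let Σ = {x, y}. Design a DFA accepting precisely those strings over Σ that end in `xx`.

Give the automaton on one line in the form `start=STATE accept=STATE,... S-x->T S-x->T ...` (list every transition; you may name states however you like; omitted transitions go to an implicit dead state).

Remember how much of `xx` the current input suffix matches. State q0 means no match yet; q1 means the last symbol is `x`; q2 means the last 2 symbols are `xx`. Only q2 accepts. On a mismatch, fall back to the longest proper suffix that is still a prefix of `xx`.
With 3 states:
        x   y  
>  q0   q1  q0 
   q1   q2  q0 
 * q2   q2  q0 
(> = start, * = accepting)

start=q0 accept=q2 q0-x->q1 q0-y->q0 q1-x->q2 q1-y->q0 q2-x->q2 q2-y->q0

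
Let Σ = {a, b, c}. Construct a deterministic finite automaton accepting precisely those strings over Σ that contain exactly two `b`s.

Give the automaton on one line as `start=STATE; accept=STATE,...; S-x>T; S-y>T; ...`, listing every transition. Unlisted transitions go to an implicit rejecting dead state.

start=s0; accept=s2; s0-a>s0; s0-b>s1; s0-c>s0; s1-a>s1; s1-b>s2; s1-c>s1; s2-a>s2; s2-b>s3; s2-c>s2; s3-a>s3; s3-b>s3; s3-c>s3

Only the number of `b`s matters, and only up to 3. Make a chain s0 → s1 → s2 → s3 advanced by each `b` (with s3 absorbing); every other symbol self-loops. The accepting set is {s2}.
        a   b   c  
>  s0   s0  s1  s0 
   s1   s1  s2  s1 
 * s2   s2  s3  s2 
   s3   s3  s3  s3 
(> = start, * = accepting)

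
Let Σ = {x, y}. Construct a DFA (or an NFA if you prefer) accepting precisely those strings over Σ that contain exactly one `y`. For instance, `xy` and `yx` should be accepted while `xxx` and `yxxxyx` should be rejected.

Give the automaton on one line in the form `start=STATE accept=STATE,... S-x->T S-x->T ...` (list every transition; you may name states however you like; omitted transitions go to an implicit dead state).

start=q0 accept=q1 q0-x->q0 q0-y->q1 q1-x->q1 q1-y->q2 q2-x->q2 q2-y->q2

Count `y`s, saturating at 2: state q0 means no `y` yet, q1 means one `y` seen, q2 means more than one. Each `y` increments (capped at q2); other symbols loop. Accept from {q1}.
3 states suffice.
        x   y  
>  q0   q0  q1 
 * q1   q1  q2 
   q2   q2  q2 
(> = start, * = accepting)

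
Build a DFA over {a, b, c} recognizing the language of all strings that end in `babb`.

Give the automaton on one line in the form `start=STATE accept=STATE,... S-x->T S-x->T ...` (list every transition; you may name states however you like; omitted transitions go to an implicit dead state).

start=q0 accept=q4 q0-a->q0 q0-b->q1 q0-c->q0 q1-a->q2 q1-b->q1 q1-c->q0 q2-a->q0 q2-b->q3 q2-c->q0 q3-a->q2 q3-b->q4 q3-c->q0 q4-a->q2 q4-b->q1 q4-c->q0

Remember how much of `babb` the current input suffix matches. State q0 means no match yet; q1 means the last symbol is `b`; q2 means the last 2 symbols are `ba`; q3 means the last 3 symbols are `bab`; q4 means the last 4 symbols are `babb`. Only q4 accepts. On a mismatch, fall back to the longest proper suffix that is still a prefix of `babb`.
With 5 states:
        a   b   c  
>  q0   q0  q1  q0 
   q1   q2  q1  q0 
   q2   q0  q3  q0 
   q3   q2  q4  q0 
 * q4   q2  q1  q0 
(> = start, * = accepting)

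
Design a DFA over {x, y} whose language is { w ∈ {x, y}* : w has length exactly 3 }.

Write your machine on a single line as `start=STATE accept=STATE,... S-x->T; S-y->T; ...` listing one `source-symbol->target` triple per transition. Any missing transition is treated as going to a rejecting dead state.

Count input length up to 4: every symbol moves from s0 toward s4, which means 'more than 3' and absorbs. Accept from {s3}.
With 5 states:
        x   y  
>  s0   s1  s1 
   s1   s2  s2 
   s2   s3  s3 
 * s3   s4  s4 
   s4   s4  s4 
(> = start, * = accepting)

start=s0; accept=s3; s0-x->s1; s0-y->s1; s1-x->s2; s1-y->s2; s2-x->s3; s2-y->s3; s3-x->s4; s3-y->s4; s4-x->s4; s4-y->s4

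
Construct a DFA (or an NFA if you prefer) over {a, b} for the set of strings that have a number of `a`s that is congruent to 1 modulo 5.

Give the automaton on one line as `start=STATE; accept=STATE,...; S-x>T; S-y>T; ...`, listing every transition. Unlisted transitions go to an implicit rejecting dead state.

start=q0; accept=q1; q0-a>q1; q0-b>q0; q1-a>q2; q1-b>q1; q2-a>q3; q2-b>q2; q3-a>q4; q3-b>q3; q4-a>q0; q4-b>q4

The only thing that matters is how many `a`s have appeared, reduced mod 5. Use one state per residue: q0 for 0, …, q4 for 4. Reading `a` moves to the next residue; anything else stays put. q1 is accepting.
With 5 states:
        a   b  
>  q0   q1  q0 
 * q1   q2  q1 
   q2   q3  q2 
   q3   q4  q3 
   q4   q0  q4 
(> = start, * = accepting)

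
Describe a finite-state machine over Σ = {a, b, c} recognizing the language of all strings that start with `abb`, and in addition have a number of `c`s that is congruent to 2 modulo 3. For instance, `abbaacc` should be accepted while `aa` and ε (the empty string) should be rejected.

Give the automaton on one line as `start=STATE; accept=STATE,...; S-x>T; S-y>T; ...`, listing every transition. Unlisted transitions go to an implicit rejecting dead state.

start=q0; accept=q6; q0-a>q1; q0-b>q2; q0-c>q2; q1-a>q2; q1-b>q3; q1-c>q2; q2-a>q2; q2-b>q2; q2-c>q2; q3-a>q2; q3-b>q4; q3-c>q2; q4-a>q4; q4-b>q4; q4-c>q5; q5-a>q5; q5-b>q5; q5-c>q6; q6-a>q6; q6-b>q6; q6-c>q4

Build one automaton per condition and run them in lockstep. The first has 5 states tracking whether the input so far still matches the prefix `abb`; the second has 3 states tracking the count of `c`s modulo 3. A product state is a pair (one from each), accepting exactly when both do. Minimizing collapses redundant product states.
        a   b   c  
>  q0   q1  q2  q2 
   q1   q2  q3  q2 
   q2   q2  q2  q2 
   q3   q2  q4  q2 
   q4   q4  q4  q5 
   q5   q5  q5  q6 
 * q6   q6  q6  q4 
(> = start, * = accepting)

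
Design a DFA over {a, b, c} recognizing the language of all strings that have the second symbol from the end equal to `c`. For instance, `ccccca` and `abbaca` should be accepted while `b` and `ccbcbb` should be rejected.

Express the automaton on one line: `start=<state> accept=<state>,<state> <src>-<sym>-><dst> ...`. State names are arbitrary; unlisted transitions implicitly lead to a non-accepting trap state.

Because acceptance depends on a position counted from the end, the machine has to buffer the most recent 2 symbols. Make each state the string of the last up-to-2 symbols read; on input `x` shift the window left and append `x`. Accept when the buffered window has length 2 and begins with `c`.
          a    b    c  
>  q0     q1   q2   q3 
   q1     q4   q5   q6 
   q2     q7   q8   q9 
   q3    q10  q11  q12 
   q4     q4   q5   q6 
   q5     q7   q8   q9 
   q6    q10  q11  q12 
   q7     q4   q5   q6 
   q8     q7   q8   q9 
   q9    q10  q11  q12 
 * q10    q4   q5   q6 
 * q11    q7   q8   q9 
 * q12   q10  q11  q12 
(> = start, * = accepting)

start=q0 accept=q10,q11,q12 q0-a->q1 q0-b->q2 q0-c->q3 q1-a->q4 q1-b->q5 q1-c->q6 q2-a->q7 q2-b->q8 q2-c->q9 q3-a->q10 q3-b->q11 q3-c->q12 q4-a->q4 q4-b->q5 q4-c->q6 q5-a->q7 q5-b->q8 q5-c->q9 q6-a->q10 q6-b->q11 q6-c->q12 q7-a->q4 q7-b->q5 q7-c->q6 q8-a->q7 q8-b->q8 q8-c->q9 q9-a->q10 q9-b->q11 q9-c->q12 q10-a->q4 q10-b->q5 q10-c->q6 q11-a->q7 q11-b->q8 q11-c->q9 q12-a->q10 q12-b->q11 q12-c->q12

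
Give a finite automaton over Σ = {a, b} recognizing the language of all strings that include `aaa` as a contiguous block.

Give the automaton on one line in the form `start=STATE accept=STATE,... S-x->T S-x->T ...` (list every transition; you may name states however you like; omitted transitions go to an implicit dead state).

Track how much of `aaa` has been matched so far: state s0 is no progress, s3 is the absorbing accept state reached once `aaa` has occurred. Intermediate states record partial matches; on a mismatch, fall back to the longest reusable overlap.
With 4 states:
        a   b  
>  s0   s1  s0 
   s1   s2  s0 
   s2   s3  s0 
 * s3   s3  s3 
(> = start, * = accepting)

start=s0 accept=s3 s0-a->s1 s0-b->s0 s1-a->s2 s1-b->s0 s2-a->s3 s2-b->s0 s3-a->s3 s3-b->s3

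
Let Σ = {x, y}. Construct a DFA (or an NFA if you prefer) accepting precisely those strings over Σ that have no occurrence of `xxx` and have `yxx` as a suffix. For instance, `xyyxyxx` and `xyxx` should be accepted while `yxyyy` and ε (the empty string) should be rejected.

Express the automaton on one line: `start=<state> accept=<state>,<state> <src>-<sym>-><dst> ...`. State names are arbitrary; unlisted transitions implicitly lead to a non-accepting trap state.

Build one automaton per condition and run them in lockstep. The first has 4 states tracking partial matches of the forbidden pattern `xxx`; the second has 4 states tracking how much of the suffix `yxx` has currently been matched. A product state is a pair (one from each), accepting exactly when both do.
       x  y 
>  A   B  C 
   B   D  C 
   C   E  C 
   D   F  C 
   E   G  C 
   F   F  H 
 * G   F  C 
   H   I  H 
   I   J  H 
   J   F  H 
(> = start, * = accepting)

start=A accept=G A-x->B A-y->C B-x->D B-y->C C-x->E C-y->C D-x->F D-y->C E-x->G E-y->C F-x->F F-y->H G-x->F G-y->C H-x->I H-y->H I-x->J I-y->H J-x->F J-y->H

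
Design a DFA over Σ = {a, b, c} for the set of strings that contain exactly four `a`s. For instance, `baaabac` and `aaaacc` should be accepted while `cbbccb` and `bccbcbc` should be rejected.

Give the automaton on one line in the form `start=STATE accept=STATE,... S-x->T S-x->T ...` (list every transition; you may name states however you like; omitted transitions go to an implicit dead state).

Count `a`s, saturating at 5: states S0 through S4 mean 0 through 4 `a`s seen; S5 means more than 4. Each `a` increments (capped at S5); other symbols loop. Accept from {S4}.
6 states suffice.
        a   b   c  
>  S0   S1  S0  S0 
   S1   S2  S1  S1 
   S2   S3  S2  S2 
   S3   S4  S3  S3 
 * S4   S5  S4  S4 
   S5   S5  S5  S5 
(> = start, * = accepting)

start=S0 accept=S4 S0-a->S1 S0-b->S0 S0-c->S0 S1-a->S2 S1-b->S1 S1-c->S1 S2-a->S3 S2-b->S2 S2-c->S2 S3-a->S4 S3-b->S3 S3-c->S3 S4-a->S5 S4-b->S4 S4-c->S4 S5-a->S5 S5-b->S5 S5-c->S5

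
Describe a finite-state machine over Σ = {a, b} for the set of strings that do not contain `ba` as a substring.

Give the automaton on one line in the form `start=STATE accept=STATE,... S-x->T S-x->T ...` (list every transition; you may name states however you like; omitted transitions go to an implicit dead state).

start=q0 accept=q0,q1 q0-a->q0 q0-b->q1 q1-a->q2 q1-b->q1 q2-a->q2 q2-b->q2

This is the complement of 'contains `ba`'. Use the same substring-matching states — q0 through q2 holding how much of `ba` has just been matched — but flip the accepting set: everything except the trap q2 accepts.
3 states suffice.
        a   b  
>* q0   q0  q1 
 * q1   q2  q1 
   q2   q2  q2 
(> = start, * = accepting)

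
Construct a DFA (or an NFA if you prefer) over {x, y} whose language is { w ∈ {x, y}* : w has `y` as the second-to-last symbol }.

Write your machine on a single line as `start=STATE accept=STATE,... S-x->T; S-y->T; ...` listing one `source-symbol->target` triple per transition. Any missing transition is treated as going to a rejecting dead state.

A DFA must remember the last 2 symbols (since which symbol is second-to-last isn't known until the input ends). Use one state per possible window of the last ≤2 symbols; accept from those whose window starts with `y`.
7 states suffice.
       x  y 
>  A   B  C 
   B   D  E 
   C   F  G 
   D   D  E 
   E   F  G 
 * F   D  E 
 * G   F  G 
(> = start, * = accepting)

start=A; accept=F,G; A-x->B; A-y->C; B-x->D; B-y->E; C-x->F; C-y->G; D-x->D; D-y->E; E-x->F; E-y->G; F-x->D; F-y->E; G-x->F; G-y->G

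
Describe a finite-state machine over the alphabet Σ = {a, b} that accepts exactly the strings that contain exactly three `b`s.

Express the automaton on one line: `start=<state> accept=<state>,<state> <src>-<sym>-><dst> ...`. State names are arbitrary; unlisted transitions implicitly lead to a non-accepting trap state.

start=q0 accept=q3 q0-a->q0 q0-b->q1 q1-a->q1 q1-b->q2 q2-a->q2 q2-b->q3 q3-a->q3 q3-b->q4 q4-a->q4 q4-b->q4

Only the number of `b`s matters, and only up to 4. Make a chain q0 → q1 → q2 → q3 → q4 advanced by each `b` (with q4 absorbing); every other symbol self-loops. The accepting set is {q3}.
        a   b  
>  q0   q0  q1 
   q1   q1  q2 
   q2   q2  q3 
 * q3   q3  q4 
   q4   q4  q4 
(> = start, * = accepting)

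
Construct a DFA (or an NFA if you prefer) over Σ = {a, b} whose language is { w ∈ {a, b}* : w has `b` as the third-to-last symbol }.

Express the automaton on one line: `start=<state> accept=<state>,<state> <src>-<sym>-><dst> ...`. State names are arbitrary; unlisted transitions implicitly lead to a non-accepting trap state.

Because acceptance depends on a position counted from the end, the machine has to buffer the most recent 3 symbols. Make each state the string of the last up-to-3 symbols read; on input `x` shift the window left and append `x`. Accept when the buffered window has length 3 and begins with `b`.
15 states suffice.
          a    b  
>  s0     s1   s2 
   s1     s3   s4 
   s2     s5   s6 
   s3     s7   s8 
   s4     s9  s10 
   s5    s11  s12 
   s6    s13  s14 
   s7     s7   s8 
   s8     s9  s10 
   s9    s11  s12 
   s10   s13  s14 
 * s11    s7   s8 
 * s12    s9  s10 
 * s13   s11  s12 
 * s14   s13  s14 
(> = start, * = accepting)

start=s0 accept=s11,s12,s13,s14 s0-a->s1 s0-b->s2 s1-a->s3 s1-b->s4 s2-a->s5 s2-b->s6 s3-a->s7 s3-b->s8 s4-a->s9 s4-b->s10 s5-a->s11 s5-b->s12 s6-a->s13 s6-b->s14 s7-a->s7 s7-b->s8 s8-a->s9 s8-b->s10 s9-a->s11 s9-b->s12 s10-a->s13 s10-b->s14 s11-a->s7 s11-b->s8 s12-a->s9 s12-b->s10 s13-a->s11 s13-b->s12 s14-a->s13 s14-b->s14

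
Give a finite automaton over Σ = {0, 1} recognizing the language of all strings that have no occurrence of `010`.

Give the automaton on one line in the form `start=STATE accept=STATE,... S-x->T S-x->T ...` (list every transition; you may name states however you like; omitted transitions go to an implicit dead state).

This is the complement of 'contains `010`'. Use the same substring-matching states — A through D holding how much of `010` has just been matched — but flip the accepting set: everything except the trap D accepts.
4 states suffice.
       0  1 
>* A   B  A 
 * B   B  C 
 * C   D  A 
   D   D  D 
(> = start, * = accepting)

start=A accept=A,B,C A-0->B A-1->A B-0->B B-1->C C-0->D C-1->A D-0->D D-1->D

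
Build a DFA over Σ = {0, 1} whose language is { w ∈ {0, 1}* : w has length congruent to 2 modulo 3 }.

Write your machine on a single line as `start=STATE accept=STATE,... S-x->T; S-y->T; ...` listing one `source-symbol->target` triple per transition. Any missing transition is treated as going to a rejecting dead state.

Only the length mod 3 matters, so use a 3-cycle: from any state, every input symbol moves to the next state, wrapping q2 back to q0. Mark q2 accepting.
With 3 states:
        0   1  
>  q0   q1  q1 
   q1   q2  q2 
 * q2   q0  q0 
(> = start, * = accepting)

start=q0; accept=q2; q0-0->q1; q0-1->q1; q1-0->q2; q1-1->q2; q2-0->q0; q2-1->q0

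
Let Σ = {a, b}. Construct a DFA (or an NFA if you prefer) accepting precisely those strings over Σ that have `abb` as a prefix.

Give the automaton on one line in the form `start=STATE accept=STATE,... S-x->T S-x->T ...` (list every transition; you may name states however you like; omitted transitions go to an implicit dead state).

Walk along `abb` while the input agrees: from q0 take `a` to q1, and so on. Any deviation drops to the rejecting sink q4. Once q3 is reached the prefix is confirmed and every continuation is accepted.
With 5 states:
        a   b  
>  q0   q1  q4 
   q1   q4  q2 
   q2   q4  q3 
 * q3   q3  q3 
   q4   q4  q4 
(> = start, * = accepting)

start=q0 accept=q3 q0-a->q1 q0-b->q4 q1-a->q4 q1-b->q2 q2-a->q4 q2-b->q3 q3-a->q3 q3-b->q3 q4-a->q4 q4-b->q4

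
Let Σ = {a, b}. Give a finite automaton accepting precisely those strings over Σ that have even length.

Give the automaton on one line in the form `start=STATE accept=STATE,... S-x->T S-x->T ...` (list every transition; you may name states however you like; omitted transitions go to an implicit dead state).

start=q0 accept=q0 q0-a->q1 q0-b->q1 q1-a->q0 q1-b->q0

Count input length modulo 2: every symbol advances one step around the cycle q0 → q1 → q0. Accept at q0.
        a   b  
>* q0   q1  q1 
   q1   q0  q0 
(> = start, * = accepting)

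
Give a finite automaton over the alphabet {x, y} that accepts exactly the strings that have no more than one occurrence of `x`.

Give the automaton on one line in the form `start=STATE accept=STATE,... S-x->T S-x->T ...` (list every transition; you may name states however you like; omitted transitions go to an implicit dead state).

start=S0 accept=S0,S1 S0-x->S1 S0-y->S0 S1-x->S2 S1-y->S1 S2-x->S2 S2-y->S2

Only the number of `x`s matters, and only up to 2. Make a chain S0 → S1 → S2 advanced by each `x` (with S2 absorbing); every other symbol self-loops. The accepting set is {S0, S1}.
A 3-state machine:
        x   y  
>* S0   S1  S0 
 * S1   S2  S1 
   S2   S2  S2 
(> = start, * = accepting)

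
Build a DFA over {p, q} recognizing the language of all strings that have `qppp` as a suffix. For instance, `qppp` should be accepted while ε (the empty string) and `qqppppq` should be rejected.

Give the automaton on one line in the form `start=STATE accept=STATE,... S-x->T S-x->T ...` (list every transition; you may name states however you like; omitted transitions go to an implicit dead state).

start=A accept=E A-p->A A-q->B B-p->C B-q->B C-p->D C-q->B D-p->E D-q->B E-p->A E-q->B

Let each state record the length of the longest suffix of the input read so far that is also a prefix of `qppp`. B means the last symbol is `q`; C means the last 2 symbols are `qp`; D means the last 3 symbols are `qpp`; E means the last 4 symbols are `qppp`. Accept only at E, where the string currently ends in `qppp`.
5 states suffice.
       p  q 
>  A   A  B 
   B   C  B 
   C   D  B 
   D   E  B 
 * E   A  B 
(> = start, * = accepting)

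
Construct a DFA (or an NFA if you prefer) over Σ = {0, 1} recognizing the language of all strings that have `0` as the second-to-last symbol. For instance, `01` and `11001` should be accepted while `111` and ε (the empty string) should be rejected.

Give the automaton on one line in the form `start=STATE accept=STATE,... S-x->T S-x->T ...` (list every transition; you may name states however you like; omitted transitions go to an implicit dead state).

A DFA must remember the last 2 symbols (since which symbol is second-to-last isn't known until the input ends). Use one state per possible window of the last ≤2 symbols; accept from those whose window starts with `0`.
7 states suffice.
        0   1  
>  q0   q1  q2 
   q1   q3  q4 
   q2   q5  q6 
 * q3   q3  q4 
 * q4   q5  q6 
   q5   q3  q4 
   q6   q5  q6 
(> = start, * = accepting)

start=q0 accept=q3,q4 q0-0->q1 q0-1->q2 q1-0->q3 q1-1->q4 q2-0->q5 q2-1->q6 q3-0->q3 q3-1->q4 q4-0->q5 q4-1->q6 q5-0->q3 q5-1->q4 q6-0->q5 q6-1->q6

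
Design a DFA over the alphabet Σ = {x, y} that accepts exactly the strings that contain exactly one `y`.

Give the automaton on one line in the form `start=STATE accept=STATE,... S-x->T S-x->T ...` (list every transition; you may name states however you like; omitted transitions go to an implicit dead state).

start=s0 accept=s1 s0-x->s0 s0-y->s1 s1-x->s1 s1-y->s2 s2-x->s2 s2-y->s2

Only the number of `y`s matters, and only up to 2. Make a chain s0 → s1 → s2 advanced by each `y` (with s2 absorbing); every other symbol self-loops. The accepting set is {s1}.
With 3 states:
        x   y  
>  s0   s0  s1 
 * s1   s1  s2 
   s2   s2  s2 
(> = start, * = accepting)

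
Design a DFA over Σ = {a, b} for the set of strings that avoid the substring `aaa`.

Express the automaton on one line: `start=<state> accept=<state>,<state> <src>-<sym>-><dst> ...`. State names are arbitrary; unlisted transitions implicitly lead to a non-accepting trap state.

start=q0 accept=q0,q1,q2 q0-a->q1 q0-b->q0 q1-a->q2 q1-b->q0 q2-a->q3 q2-b->q0 q3-a->q3 q3-b->q3

This is the complement of 'contains `aaa`'. Use the same substring-matching states — q0 through q3 holding how much of `aaa` has just been matched — but flip the accepting set: everything except the trap q3 accepts.
With 4 states:
        a   b  
>* q0   q1  q0 
 * q1   q2  q0 
 * q2   q3  q0 
   q3   q3  q3 
(> = start, * = accepting)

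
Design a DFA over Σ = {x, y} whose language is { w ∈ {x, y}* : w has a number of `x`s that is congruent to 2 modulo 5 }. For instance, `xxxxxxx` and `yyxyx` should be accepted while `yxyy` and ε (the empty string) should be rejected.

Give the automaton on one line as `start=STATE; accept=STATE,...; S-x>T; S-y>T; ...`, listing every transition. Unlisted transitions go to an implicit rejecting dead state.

start=q0; accept=q2; q0-x>q1; q0-y>q0; q1-x>q2; q1-y>q1; q2-x>q3; q2-y>q2; q3-x>q4; q3-y>q3; q4-x>q0; q4-y>q4

Keep the running count of `x`s modulo 5: each `x` advances along the cycle q0 → q1 → q2 → q3 → q4 → q0 while other symbols loop. Accept at q2.
5 states suffice.
        x   y  
>  q0   q1  q0 
   q1   q2  q1 
 * q2   q3  q2 
   q3   q4  q3 
   q4   q0  q4 
(> = start, * = accepting)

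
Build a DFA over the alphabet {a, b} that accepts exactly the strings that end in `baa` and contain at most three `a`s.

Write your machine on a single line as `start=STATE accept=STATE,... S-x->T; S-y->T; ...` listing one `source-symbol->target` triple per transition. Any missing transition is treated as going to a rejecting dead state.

Build one automaton per condition and run them in lockstep. One (4 states) tracks how much of the suffix `baa` has currently been matched; the other (5 states) tracks the count of `a`s, saturating at 4. Each combined state is a pair, one component from each; accept when both components accept.
A 17-state machine:
          a    b  
>  q0     q1   q2 
   q1     q3   q4 
   q2     q5   q2 
   q3     q6   q7 
   q4     q8   q4 
   q5     q9   q4 
   q6    q10  q11 
   q7    q12   q7 
   q8    q13   q7 
 * q9     q6   q7 
   q10   q10  q14 
   q11   q15  q11 
   q12   q16  q11 
 * q13   q10  q11 
   q14   q15  q14 
   q15   q16  q14 
   q16   q10  q14 
(> = start, * = accepting)

start=q0; accept=q9,q13; q0-a->q1; q0-b->q2; q1-a->q3; q1-b->q4; q2-a->q5; q2-b->q2; q3-a->q6; q3-b->q7; q4-a->q8; q4-b->q4; q5-a->q9; q5-b->q4; q6-a->q10; q6-b->q11; q7-a->q12; q7-b->q7; q8-a->q13; q8-b->q7; q9-a->q6; q9-b->q7; q10-a->q10; q10-b->q14; q11-a->q15; q11-b->q11; q12-a->q16; q12-b->q11; q13-a->q10; q13-b->q11; q14-a->q15; q14-b->q14; q15-a->q16; q15-b->q14; q16-a->q10; q16-b->q14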